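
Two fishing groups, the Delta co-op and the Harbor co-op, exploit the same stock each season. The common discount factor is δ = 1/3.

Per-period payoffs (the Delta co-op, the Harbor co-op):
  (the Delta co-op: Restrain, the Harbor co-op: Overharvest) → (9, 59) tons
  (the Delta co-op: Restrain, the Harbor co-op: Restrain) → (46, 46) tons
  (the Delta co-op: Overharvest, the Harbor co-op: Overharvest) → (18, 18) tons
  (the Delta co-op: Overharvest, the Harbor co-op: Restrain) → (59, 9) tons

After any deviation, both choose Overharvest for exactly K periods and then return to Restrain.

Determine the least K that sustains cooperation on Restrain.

3

IC: δ(1−δ^K)/(1−δ) ≥ (59−46)/(46−18) = 13/28.
With δ = 1/3: need 1 − δ^K ≥ 13/28·(1−1/3)/(1/3), i.e. δ^K ≤ 0.0714.
Since (1/3)^2 = 0.1111 and (1/3)^3 = 0.0370, the smallest such K is 3.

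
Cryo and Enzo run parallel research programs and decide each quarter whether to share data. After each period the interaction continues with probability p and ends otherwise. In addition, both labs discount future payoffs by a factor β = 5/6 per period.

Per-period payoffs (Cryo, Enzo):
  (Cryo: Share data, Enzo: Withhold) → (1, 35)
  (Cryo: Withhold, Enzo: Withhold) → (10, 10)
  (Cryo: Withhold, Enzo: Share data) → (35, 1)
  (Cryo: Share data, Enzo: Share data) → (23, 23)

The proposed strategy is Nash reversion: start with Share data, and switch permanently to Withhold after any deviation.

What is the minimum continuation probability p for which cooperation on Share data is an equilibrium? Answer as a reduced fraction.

Expected continuation weight on next period's payoff is β·p = 5/6·p, which plays the role of the discount factor.
Cooperation requires 5/6·p ≥ (35−23)/(35−10) = 12/25, hence p ≥ 72/125.

72/125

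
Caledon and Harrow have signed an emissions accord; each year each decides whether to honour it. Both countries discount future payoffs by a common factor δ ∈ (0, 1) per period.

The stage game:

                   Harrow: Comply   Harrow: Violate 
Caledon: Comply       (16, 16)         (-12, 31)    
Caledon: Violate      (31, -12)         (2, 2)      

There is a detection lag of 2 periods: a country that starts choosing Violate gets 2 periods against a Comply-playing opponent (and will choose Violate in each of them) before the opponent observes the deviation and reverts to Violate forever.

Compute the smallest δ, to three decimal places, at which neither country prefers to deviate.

0.719

A deviator earns 31 for 2 periods, then 2 forever; cooperating earns 16 forever. Multiplying the IC by (1−δ):
16 ≥ 31(1−δ^2) + 2δ^2, so 29·δ^2 ≥ 15 and δ^2 ≥ 15/29.
δ ≥ (15/29)^(1/2) ≈ 0.719.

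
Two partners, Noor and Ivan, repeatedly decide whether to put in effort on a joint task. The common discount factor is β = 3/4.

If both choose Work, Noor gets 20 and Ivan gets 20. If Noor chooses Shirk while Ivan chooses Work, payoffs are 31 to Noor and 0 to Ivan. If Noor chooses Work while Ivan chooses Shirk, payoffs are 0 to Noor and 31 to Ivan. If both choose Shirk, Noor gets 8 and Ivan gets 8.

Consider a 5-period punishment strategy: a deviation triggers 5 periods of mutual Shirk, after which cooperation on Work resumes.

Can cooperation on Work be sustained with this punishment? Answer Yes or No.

Comparing payoff streams over the 6 periods until play realigns: cooperate → 20(1+β+…+β^5); deviate → 31 + 8(β+…+β^5).
Cooperation is sustained iff (20−8)(β+…+β^5) ≥ 31−20.
β+…+β^5 = 3/4·(1−(3/4)^5)/(1−3/4) = 2.2881, and (31−20)/(20−8) = 0.9167.
2.2881 ≥ 0.9167, so cooperation is sustainable.

Yes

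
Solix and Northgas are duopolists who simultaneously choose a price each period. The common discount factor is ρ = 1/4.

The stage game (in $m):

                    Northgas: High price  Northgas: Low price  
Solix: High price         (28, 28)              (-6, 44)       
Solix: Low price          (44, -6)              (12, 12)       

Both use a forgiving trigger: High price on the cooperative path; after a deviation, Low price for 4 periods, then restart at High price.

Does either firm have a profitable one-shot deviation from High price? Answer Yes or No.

IC: ρ+…+ρ^4 ≥ (44−28)/(28−12) = 1.
At ρ = 1/4: partial sum = 0.3320 < 1.0000. Cooperation not sustainable.

Yes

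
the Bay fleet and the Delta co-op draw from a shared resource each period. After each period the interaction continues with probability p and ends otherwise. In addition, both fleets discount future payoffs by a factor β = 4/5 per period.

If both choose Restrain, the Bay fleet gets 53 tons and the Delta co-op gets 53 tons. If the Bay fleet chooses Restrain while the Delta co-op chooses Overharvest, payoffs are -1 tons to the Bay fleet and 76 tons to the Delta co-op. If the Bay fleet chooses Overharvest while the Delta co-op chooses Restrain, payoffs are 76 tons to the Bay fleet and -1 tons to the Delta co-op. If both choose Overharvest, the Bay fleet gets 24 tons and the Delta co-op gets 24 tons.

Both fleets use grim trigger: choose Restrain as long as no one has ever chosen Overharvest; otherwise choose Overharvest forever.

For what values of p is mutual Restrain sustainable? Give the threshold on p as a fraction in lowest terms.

Expected continuation weight on next period's payoff is β·p = 4/5·p, which plays the role of the discount factor.
Cooperation requires 4/5·p ≥ (76−53)/(76−24) = 23/52, hence p ≥ 115/208.

115/208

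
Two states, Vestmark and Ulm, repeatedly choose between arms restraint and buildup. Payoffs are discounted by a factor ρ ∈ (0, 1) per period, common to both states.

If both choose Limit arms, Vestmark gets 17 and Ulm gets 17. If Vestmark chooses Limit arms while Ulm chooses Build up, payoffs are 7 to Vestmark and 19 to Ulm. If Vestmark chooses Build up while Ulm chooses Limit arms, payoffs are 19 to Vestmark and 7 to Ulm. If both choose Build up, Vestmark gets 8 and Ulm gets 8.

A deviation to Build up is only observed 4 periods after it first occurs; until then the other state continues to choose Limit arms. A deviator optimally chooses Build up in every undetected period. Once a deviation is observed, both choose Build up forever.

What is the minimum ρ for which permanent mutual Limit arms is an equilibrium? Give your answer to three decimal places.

0.653

The best deviation is to choose Build up for all 4 undetected periods, earning 19 each, then 8 forever once detected.
Deviation value: 19(1−ρ^4)/(1−ρ) + 8ρ^4/(1−ρ); cooperation value: 17/(1−ρ).
IC: 17 ≥ 19(1−ρ^4) + 8ρ^4 = 19 − 11ρ^4.
So ρ^4 ≥ 2/11, giving ρ ≥ (2/11)^(1/4) ≈ 0.653.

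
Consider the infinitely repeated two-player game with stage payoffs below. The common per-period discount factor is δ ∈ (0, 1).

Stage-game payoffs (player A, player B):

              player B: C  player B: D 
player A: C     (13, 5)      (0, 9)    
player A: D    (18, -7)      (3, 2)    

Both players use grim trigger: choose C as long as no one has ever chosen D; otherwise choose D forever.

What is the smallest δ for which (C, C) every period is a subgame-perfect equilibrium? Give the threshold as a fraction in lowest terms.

For player A: deviation gain 18−13 = 5, per-period punishment loss 13−3 = 10. IC gives δ ≥ 5/15 = 1/3.
For player B: gain 4, loss 3 per period, so δ ≥ 4/7.
The tighter constraint is player B's, so cooperation needs δ ≥ 4/7.

4/7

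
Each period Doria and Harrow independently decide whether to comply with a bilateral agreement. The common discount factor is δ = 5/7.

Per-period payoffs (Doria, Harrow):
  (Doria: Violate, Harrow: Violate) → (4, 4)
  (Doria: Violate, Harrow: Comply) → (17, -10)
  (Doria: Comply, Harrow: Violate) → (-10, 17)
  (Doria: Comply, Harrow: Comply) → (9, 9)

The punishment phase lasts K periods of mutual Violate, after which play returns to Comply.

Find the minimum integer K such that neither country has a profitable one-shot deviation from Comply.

4

IC: δ(1−δ^K)/(1−δ) ≥ (17−9)/(9−4) = 8/5.
With δ = 5/7: need 1 − δ^K ≥ 8/5·(1−5/7)/(5/7), i.e. δ^K ≤ 0.3600.
Since (5/7)^3 = 0.3644 and (5/7)^4 = 0.2603, the smallest such K is 4.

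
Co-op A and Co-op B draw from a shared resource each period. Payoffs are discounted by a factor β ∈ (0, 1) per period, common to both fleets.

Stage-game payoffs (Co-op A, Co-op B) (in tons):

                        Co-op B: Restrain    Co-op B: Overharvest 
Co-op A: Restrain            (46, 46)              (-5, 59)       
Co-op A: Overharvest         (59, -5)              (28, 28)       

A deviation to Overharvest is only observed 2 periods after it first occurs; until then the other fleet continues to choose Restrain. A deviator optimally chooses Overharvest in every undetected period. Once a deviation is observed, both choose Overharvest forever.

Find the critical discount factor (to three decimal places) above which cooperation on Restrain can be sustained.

0.648

A deviator earns 59 for 2 periods, then 28 forever; cooperating earns 46 forever. Multiplying the IC by (1−β):
46 ≥ 59(1−β^2) + 28β^2, so 31·β^2 ≥ 13 and β^2 ≥ 13/31.
β ≥ (13/31)^(1/2) ≈ 0.648.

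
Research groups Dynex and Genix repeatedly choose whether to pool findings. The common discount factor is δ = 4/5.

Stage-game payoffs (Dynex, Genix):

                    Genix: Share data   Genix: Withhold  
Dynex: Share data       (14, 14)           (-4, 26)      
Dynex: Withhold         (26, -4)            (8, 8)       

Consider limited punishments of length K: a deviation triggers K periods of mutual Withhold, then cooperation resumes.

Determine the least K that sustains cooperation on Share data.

4

No profitable deviation requires (14−8)(δ+…+δ^K) ≥ 26−14, i.e. δ+…+δ^K ≥ 2 ≈ 2.0000.
With δ = 4/5, the partial sums are K=1: 0.8000, K=2: 1.4400, K=3: 1.9520, K=4: 2.3616.
K = 4 is the first length at which the sum reaches 2.0000.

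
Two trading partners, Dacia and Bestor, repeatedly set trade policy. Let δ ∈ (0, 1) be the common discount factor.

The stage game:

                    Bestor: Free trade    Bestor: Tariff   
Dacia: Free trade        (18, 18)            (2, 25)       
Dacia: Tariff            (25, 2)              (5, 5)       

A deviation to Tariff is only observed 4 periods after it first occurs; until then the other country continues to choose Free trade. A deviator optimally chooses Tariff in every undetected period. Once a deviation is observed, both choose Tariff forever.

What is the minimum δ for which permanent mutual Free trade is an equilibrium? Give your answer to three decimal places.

The best deviation is to choose Tariff for all 4 undetected periods, earning 25 each, then 5 forever once detected.
Deviation value: 25(1−δ^4)/(1−δ) + 5δ^4/(1−δ); cooperation value: 18/(1−δ).
IC: 18 ≥ 25(1−δ^4) + 5δ^4 = 25 − 20δ^4.
So δ^4 ≥ 7/20, giving δ ≥ (7/20)^(1/4) ≈ 0.769.

0.769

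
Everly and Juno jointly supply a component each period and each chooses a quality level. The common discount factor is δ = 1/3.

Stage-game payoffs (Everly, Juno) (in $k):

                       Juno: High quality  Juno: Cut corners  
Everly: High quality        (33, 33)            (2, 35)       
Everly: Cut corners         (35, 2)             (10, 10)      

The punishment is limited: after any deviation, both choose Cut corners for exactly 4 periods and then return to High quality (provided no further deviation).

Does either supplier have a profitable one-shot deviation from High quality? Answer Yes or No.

A one-shot deviation gives 35 now, then 10 for 4 periods, then back to 33.
Gain from deviating: (35−33) today; loss: (33−10) in each of the next 4 periods.
No-deviation condition: (33−10)(δ+…+δ^4) ≥ 35−33, i.e. δ+…+δ^4 ≥ 2/23.
At δ = 1/3: δ+…+δ^4 = 0.4938 ≥ 0.0870.
So cooperation is sustainable.

No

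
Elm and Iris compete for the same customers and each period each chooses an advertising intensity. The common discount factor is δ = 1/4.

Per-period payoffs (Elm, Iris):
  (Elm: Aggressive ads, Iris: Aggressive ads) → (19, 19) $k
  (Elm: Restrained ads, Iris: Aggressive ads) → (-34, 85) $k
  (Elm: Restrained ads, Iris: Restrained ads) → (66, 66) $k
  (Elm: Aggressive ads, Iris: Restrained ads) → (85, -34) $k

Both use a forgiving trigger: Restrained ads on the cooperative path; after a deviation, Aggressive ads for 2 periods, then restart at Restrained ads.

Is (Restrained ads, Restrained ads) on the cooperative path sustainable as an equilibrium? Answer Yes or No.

IC: δ+…+δ^2 ≥ (85−66)/(66−19) = 19/47.
At δ = 1/4: partial sum = 0.3125 < 0.4043. Cooperation not sustainable.

No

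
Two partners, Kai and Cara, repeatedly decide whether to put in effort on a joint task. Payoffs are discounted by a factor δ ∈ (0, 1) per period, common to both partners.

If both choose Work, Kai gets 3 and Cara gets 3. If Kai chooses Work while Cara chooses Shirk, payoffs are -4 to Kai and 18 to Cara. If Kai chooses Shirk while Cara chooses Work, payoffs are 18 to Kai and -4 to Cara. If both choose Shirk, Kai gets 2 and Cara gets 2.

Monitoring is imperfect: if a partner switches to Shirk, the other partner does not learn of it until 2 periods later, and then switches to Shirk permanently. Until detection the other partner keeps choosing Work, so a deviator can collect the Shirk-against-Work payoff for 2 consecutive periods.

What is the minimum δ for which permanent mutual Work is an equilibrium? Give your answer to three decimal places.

A deviator earns 18 for 2 periods, then 2 forever; cooperating earns 3 forever. Multiplying the IC by (1−δ):
3 ≥ 18(1−δ^2) + 2δ^2, so 16·δ^2 ≥ 15 and δ^2 ≥ 15/16.
δ ≥ (15/16)^(1/2) ≈ 0.968.

0.968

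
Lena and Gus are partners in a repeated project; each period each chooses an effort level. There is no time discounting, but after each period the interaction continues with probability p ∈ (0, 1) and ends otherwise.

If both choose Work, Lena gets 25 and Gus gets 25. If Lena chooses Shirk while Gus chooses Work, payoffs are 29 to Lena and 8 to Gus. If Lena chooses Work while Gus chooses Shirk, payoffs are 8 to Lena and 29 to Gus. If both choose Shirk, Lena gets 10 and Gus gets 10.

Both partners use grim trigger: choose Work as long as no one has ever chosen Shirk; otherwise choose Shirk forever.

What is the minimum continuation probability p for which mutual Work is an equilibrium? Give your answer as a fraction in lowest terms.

4/19

With no time discounting, the continuation probability p plays the role of the discount factor.
Grim-trigger IC: 25/(1−p) ≥ 29 + 10p/(1−p) ⇒ p ≥ (29−25)/(29−10) = 4/19.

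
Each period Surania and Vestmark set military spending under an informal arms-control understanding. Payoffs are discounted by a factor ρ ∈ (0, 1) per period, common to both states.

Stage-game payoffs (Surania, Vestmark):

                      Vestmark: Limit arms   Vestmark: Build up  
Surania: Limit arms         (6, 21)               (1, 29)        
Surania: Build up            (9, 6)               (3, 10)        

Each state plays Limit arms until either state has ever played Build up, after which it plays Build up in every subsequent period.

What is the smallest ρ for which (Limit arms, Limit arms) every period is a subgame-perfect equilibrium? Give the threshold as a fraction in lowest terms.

Surania's threshold: (9−6)/(9−3) = 1/2.
Vestmark's threshold: (29−21)/(29−10) = 8/19.
1/2 > 8/19, so Surania binds and ρ* = 1/2.

1/2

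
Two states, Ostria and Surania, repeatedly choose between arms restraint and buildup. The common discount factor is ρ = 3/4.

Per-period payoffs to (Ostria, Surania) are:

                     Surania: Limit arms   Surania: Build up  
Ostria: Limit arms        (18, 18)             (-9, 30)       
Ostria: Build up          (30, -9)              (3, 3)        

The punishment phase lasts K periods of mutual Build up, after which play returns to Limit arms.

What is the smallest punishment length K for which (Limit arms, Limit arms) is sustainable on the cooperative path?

2

IC: ρ(1−ρ^K)/(1−ρ) ≥ (30−18)/(18−3) = 4/5.
With ρ = 3/4: need 1 − ρ^K ≥ 4/5·(1−3/4)/(3/4), i.e. ρ^K ≤ 0.7333.
Since (3/4)^1 = 0.7500 and (3/4)^2 = 0.5625, the smallest such K is 2.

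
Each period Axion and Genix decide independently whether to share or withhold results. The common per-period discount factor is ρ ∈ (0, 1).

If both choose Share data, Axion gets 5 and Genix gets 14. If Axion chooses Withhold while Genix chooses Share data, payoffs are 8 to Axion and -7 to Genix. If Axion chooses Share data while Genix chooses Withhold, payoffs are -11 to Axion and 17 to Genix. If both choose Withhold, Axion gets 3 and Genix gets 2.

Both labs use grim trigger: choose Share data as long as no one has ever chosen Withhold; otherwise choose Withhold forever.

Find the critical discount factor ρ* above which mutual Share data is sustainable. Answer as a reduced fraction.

For Axion: deviation gain 8−5 = 3, per-period punishment loss 5−3 = 2. IC gives ρ ≥ 3/5.
For Genix: gain 3, loss 12 per period, so ρ ≥ 3/15 = 1/5.
The tighter constraint is Axion's, so cooperation needs ρ ≥ 3/5.

3/5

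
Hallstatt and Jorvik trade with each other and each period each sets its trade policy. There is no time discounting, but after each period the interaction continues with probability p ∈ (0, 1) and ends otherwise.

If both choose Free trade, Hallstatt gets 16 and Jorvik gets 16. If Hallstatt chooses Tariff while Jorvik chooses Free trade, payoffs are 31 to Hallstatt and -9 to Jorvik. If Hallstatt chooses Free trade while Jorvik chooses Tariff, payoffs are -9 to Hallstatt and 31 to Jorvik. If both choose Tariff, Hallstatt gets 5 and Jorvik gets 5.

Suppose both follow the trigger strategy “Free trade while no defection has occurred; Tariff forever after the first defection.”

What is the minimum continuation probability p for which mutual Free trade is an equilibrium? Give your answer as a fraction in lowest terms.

With no time discounting, the continuation probability p plays the role of the discount factor.
Grim-trigger IC: 16/(1−p) ≥ 31 + 5p/(1−p) ⇒ p ≥ (31−16)/(31−5) = 15/26.

15/26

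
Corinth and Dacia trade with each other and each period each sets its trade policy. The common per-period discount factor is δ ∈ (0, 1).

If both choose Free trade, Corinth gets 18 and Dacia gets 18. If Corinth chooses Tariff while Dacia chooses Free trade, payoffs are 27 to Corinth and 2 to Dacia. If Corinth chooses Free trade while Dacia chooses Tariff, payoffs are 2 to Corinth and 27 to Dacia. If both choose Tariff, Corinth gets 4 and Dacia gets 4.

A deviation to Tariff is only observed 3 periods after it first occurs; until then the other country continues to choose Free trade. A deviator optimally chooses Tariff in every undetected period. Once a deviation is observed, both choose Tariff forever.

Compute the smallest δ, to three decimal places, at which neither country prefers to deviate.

0.731

Deviating for the 3 undetected periods gains 27−18 = 9 per period over cooperation, then loses 18−4 = 14 per period forever once punishment starts.
Gain: 9(1 + δ + … + δ^2); loss: 14·δ^3/(1−δ).
No profitable deviation ⇔ 9(1−δ^3) ≤ 14·δ^3, i.e. δ^3 ≥ 9/(9+14) = 9/23.
Hence δ ≥ (9/23)^(1/3) ≈ 0.731.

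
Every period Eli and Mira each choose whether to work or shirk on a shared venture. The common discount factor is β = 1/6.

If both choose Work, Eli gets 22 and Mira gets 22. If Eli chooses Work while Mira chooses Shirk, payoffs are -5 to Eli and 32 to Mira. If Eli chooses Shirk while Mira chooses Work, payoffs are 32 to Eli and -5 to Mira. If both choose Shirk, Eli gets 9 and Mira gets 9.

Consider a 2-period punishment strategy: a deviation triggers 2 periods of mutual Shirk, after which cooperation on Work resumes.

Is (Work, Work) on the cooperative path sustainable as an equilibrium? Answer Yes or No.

A one-shot deviation gives 32 now, then 9 for 2 periods, then back to 22.
Gain from deviating: (32−22) today; loss: (22−9) in each of the next 2 periods.
No-deviation condition: (22−9)(β+…+β^2) ≥ 32−22, i.e. β+…+β^2 ≥ 10/13.
At β = 1/6: β+…+β^2 = 0.1944 < 0.7692.
So cooperation is not sustainable.

No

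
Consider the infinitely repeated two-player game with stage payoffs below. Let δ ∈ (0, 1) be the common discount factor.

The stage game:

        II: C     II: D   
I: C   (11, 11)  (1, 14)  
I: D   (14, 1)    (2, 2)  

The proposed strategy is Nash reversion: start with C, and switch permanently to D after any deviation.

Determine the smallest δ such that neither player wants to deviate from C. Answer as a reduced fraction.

1/4

Under grim trigger the critical discount factor is (T−C)/(T−P) with T = 14, C = 11, P = 2.
δ* = (14−11)/(14−2) = 3/12 = 1/4.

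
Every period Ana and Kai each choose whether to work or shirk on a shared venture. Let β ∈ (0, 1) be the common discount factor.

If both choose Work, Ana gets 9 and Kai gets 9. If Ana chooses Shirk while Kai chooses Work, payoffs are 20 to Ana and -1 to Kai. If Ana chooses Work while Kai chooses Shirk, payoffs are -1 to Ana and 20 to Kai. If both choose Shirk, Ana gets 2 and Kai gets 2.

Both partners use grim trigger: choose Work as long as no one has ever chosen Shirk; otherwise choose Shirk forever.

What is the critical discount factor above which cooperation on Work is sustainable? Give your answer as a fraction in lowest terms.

Under grim trigger the critical discount factor is (T−C)/(T−P) with T = 20, C = 9, P = 2.
β* = (20−9)/(20−2) = 11/18.

11/18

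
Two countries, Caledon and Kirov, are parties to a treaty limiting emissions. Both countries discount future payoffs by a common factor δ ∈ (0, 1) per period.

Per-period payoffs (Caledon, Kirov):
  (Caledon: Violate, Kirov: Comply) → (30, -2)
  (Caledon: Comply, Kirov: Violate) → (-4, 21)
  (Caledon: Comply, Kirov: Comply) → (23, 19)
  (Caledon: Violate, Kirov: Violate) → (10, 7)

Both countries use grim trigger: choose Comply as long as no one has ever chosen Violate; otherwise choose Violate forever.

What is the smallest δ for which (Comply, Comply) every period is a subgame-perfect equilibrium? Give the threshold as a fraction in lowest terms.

Caledon's threshold: (30−23)/(30−10) = 7/20.
Kirov's threshold: (21−19)/(21−7) = 1/7.
7/20 > 1/7, so Caledon binds and δ* = 7/20.

7/20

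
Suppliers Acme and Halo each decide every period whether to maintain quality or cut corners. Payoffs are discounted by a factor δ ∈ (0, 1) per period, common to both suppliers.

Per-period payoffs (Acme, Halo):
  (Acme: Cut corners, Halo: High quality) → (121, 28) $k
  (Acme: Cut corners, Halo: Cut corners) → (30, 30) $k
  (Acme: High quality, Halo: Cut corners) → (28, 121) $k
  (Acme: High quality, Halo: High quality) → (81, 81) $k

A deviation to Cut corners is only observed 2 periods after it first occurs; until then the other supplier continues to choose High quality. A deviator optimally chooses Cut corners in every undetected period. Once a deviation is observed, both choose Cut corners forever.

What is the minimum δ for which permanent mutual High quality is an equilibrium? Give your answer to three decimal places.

Deviating for the 2 undetected periods gains 121−81 = 40 per period over cooperation, then loses 81−30 = 51 per period forever once punishment starts.
Gain: 40(1 + δ + … + δ^1); loss: 51·δ^2/(1−δ).
No profitable deviation ⇔ 40(1−δ^2) ≤ 51·δ^2, i.e. δ^2 ≥ 40/(40+51) = 40/91.
Hence δ ≥ (40/91)^(1/2) ≈ 0.663.

0.663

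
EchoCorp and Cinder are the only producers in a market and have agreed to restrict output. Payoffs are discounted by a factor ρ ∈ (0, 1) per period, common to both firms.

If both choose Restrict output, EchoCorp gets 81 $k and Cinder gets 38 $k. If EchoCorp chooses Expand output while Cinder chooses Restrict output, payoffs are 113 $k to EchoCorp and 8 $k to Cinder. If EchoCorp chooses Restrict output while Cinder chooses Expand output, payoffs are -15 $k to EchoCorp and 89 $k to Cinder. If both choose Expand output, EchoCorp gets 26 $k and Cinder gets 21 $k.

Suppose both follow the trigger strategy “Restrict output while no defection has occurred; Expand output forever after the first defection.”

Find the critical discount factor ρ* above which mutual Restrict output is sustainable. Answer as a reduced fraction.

EchoCorp: cooperation gives 81 each period; deviation gives 113 once then 26 forever.
  81/(1−ρ) ≥ 113 + 26ρ/(1−ρ) ⇒ ρ ≥ 32/87.
Cinder: cooperation gives 38 each period; deviation gives 89 once then 21 forever.
  ρ ≥ 51/68 = 3/4.
Both must hold, so the binding constraint is Cinder's: ρ ≥ 3/4.

3/4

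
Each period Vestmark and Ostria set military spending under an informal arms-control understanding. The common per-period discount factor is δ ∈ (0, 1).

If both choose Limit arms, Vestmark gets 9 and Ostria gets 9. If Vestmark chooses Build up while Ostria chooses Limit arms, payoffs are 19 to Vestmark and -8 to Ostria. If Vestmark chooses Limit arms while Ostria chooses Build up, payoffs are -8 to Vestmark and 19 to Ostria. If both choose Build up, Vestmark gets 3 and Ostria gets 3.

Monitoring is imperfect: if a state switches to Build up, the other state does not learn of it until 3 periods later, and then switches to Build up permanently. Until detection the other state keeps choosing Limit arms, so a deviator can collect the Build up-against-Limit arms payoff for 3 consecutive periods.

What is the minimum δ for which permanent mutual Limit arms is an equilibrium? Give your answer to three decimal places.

0.855

A deviator earns 19 for 3 periods, then 3 forever; cooperating earns 9 forever. Multiplying the IC by (1−δ):
9 ≥ 19(1−δ^3) + 3δ^3, so 16·δ^3 ≥ 10 and δ^3 ≥ 5/8.
δ ≥ (5/8)^(1/3) ≈ 0.855.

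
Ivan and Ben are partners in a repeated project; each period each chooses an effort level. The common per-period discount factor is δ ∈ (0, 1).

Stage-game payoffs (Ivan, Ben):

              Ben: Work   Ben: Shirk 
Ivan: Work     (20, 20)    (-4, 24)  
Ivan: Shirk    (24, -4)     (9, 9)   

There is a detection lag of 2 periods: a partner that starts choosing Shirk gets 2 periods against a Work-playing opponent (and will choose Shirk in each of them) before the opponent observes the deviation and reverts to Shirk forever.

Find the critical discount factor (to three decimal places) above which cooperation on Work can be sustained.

The best deviation is to choose Shirk for all 2 undetected periods, earning 24 each, then 9 forever once detected.
Deviation value: 24(1−δ^2)/(1−δ) + 9δ^2/(1−δ); cooperation value: 20/(1−δ).
IC: 20 ≥ 24(1−δ^2) + 9δ^2 = 24 − 15δ^2.
So δ^2 ≥ 4/15, giving δ ≥ (4/15)^(1/2) ≈ 0.516.

0.516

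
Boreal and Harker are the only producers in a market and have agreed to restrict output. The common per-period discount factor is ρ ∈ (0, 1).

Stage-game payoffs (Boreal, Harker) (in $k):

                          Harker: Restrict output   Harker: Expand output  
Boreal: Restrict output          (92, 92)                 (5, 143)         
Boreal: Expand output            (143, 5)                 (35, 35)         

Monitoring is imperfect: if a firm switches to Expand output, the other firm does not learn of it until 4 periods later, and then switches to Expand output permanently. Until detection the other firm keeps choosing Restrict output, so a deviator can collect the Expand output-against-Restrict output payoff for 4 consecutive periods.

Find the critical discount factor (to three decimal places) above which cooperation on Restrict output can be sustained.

Deviating for the 4 undetected periods gains 143−92 = 51 per period over cooperation, then loses 92−35 = 57 per period forever once punishment starts.
Gain: 51(1 + ρ + … + ρ^3); loss: 57·ρ^4/(1−ρ).
No profitable deviation ⇔ 51(1−ρ^4) ≤ 57·ρ^4, i.e. ρ^4 ≥ 51/(51+57) = 17/36.
Hence ρ ≥ (17/36)^(1/4) ≈ 0.829.

0.829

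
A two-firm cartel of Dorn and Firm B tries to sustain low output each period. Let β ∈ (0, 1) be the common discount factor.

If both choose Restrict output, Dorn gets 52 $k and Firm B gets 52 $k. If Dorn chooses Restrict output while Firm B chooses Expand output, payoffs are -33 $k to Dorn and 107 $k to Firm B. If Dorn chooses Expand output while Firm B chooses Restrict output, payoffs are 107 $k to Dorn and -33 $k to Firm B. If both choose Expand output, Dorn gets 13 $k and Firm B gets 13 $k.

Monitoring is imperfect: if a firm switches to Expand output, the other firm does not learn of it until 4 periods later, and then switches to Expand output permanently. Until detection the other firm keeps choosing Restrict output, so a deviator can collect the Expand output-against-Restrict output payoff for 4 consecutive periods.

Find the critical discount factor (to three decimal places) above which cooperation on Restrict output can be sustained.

A deviator earns 107 for 4 periods, then 13 forever; cooperating earns 52 forever. Multiplying the IC by (1−β):
52 ≥ 107(1−β^4) + 13β^4, so 94·β^4 ≥ 55 and β^4 ≥ 55/94.
β ≥ (55/94)^(1/4) ≈ 0.875.

0.875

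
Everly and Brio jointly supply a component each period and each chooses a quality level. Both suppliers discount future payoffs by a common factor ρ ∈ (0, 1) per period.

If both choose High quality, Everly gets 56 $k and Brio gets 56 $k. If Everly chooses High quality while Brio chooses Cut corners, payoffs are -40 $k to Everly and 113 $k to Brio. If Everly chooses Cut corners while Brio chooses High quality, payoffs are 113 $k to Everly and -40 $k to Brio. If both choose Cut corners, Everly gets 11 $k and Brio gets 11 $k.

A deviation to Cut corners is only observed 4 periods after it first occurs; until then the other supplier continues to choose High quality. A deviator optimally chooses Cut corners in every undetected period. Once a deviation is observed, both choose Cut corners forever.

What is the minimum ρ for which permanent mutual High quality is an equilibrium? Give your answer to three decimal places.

0.865

A deviator earns 113 for 4 periods, then 11 forever; cooperating earns 56 forever. Multiplying the IC by (1−ρ):
56 ≥ 113(1−ρ^4) + 11ρ^4, so 102·ρ^4 ≥ 57 and ρ^4 ≥ 19/34.
ρ ≥ (19/34)^(1/4) ≈ 0.865.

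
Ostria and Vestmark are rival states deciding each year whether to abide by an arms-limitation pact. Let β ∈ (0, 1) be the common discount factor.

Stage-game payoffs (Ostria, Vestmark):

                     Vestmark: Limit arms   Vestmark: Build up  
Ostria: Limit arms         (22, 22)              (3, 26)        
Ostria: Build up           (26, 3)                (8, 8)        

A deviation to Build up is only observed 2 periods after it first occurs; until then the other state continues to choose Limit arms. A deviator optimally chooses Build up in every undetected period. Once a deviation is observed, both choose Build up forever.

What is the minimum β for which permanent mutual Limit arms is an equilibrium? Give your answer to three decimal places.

Deviating for the 2 undetected periods gains 26−22 = 4 per period over cooperation, then loses 22−8 = 14 per period forever once punishment starts.
Gain: 4(1 + β + … + β^1); loss: 14·β^2/(1−β).
No profitable deviation ⇔ 4(1−β^2) ≤ 14·β^2, i.e. β^2 ≥ 4/(4+14) = 2/9.
Hence β ≥ (2/9)^(1/2) ≈ 0.471.

0.471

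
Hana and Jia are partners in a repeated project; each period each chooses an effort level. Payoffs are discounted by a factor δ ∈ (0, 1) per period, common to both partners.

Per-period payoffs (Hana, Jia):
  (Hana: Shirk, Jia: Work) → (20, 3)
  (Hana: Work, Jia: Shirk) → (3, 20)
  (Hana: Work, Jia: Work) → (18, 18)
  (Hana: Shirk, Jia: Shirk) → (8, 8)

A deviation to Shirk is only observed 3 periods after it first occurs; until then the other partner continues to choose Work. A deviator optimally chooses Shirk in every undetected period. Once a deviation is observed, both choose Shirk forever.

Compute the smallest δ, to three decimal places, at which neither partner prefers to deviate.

Deviating for the 3 undetected periods gains 20−18 = 2 per period over cooperation, then loses 18−8 = 10 per period forever once punishment starts.
Gain: 2(1 + δ + … + δ^2); loss: 10·δ^3/(1−δ).
No profitable deviation ⇔ 2(1−δ^3) ≤ 10·δ^3, i.e. δ^3 ≥ 2/(2+10) = 1/6.
Hence δ ≥ (1/6)^(1/3) ≈ 0.550.

0.550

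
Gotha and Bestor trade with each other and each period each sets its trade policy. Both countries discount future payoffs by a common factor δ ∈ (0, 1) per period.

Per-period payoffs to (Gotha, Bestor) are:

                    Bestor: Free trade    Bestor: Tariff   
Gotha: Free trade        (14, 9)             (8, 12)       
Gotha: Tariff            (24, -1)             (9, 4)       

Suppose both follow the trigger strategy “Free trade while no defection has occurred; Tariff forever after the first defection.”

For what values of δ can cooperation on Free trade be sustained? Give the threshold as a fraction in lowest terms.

For Gotha: deviation gain 24−14 = 10, per-period punishment loss 14−9 = 5. IC gives δ ≥ 10/15 = 2/3.
For Bestor: gain 3, loss 5 per period, so δ ≥ 3/8.
The tighter constraint is Gotha's, so cooperation needs δ ≥ 2/3.

2/3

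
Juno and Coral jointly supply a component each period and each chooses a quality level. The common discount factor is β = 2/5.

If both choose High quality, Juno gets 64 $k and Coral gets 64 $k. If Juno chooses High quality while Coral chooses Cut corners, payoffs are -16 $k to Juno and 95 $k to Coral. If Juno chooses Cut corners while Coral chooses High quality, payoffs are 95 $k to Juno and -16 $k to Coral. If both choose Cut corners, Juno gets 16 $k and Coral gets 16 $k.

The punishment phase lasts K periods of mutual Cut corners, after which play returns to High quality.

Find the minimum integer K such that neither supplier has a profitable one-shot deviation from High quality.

4

IC: β(1−β^K)/(1−β) ≥ (95−64)/(64−16) = 31/48.
With β = 2/5: need 1 − β^K ≥ 31/48·(1−2/5)/(2/5), i.e. β^K ≤ 0.0312.
Since (2/5)^3 = 0.0640 and (2/5)^4 = 0.0256, the smallest such K is 4.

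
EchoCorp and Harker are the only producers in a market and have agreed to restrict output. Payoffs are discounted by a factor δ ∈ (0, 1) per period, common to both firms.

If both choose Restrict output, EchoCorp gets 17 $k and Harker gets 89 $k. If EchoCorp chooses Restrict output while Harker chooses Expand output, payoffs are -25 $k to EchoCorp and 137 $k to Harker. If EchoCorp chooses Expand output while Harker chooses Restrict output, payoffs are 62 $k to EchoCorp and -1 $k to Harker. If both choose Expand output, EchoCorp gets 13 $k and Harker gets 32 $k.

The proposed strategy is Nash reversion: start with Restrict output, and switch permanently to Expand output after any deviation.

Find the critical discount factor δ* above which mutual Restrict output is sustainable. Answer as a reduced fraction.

45/49

EchoCorp's threshold: (62−17)/(62−13) = 45/49.
Harker's threshold: (137−89)/(137−32) = 16/35.
45/49 > 16/35, so EchoCorp binds and δ* = 45/49.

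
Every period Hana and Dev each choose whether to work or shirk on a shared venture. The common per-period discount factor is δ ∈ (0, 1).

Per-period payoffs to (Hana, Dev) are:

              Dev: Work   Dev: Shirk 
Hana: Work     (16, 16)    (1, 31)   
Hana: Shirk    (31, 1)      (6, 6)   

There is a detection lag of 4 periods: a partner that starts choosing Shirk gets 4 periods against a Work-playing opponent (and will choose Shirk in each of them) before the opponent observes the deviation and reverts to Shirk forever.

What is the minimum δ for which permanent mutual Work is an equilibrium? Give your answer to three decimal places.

A deviator earns 31 for 4 periods, then 6 forever; cooperating earns 16 forever. Multiplying the IC by (1−δ):
16 ≥ 31(1−δ^4) + 6δ^4, so 25·δ^4 ≥ 15 and δ^4 ≥ 3/5.
δ ≥ (3/5)^(1/4) ≈ 0.880.

0.880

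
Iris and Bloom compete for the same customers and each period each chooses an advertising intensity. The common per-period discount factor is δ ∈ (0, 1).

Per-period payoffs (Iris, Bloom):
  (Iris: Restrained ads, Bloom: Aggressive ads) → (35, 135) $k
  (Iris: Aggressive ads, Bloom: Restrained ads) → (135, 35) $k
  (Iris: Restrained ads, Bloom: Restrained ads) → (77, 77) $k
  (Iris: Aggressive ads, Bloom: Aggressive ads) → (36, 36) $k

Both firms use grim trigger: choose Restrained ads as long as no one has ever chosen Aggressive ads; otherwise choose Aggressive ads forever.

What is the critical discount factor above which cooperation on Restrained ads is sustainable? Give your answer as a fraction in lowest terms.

77/(1−δ) ≥ 135 + 36δ/(1−δ)
77 ≥ 135 − 99δ
δ ≥ 58/99.

58/99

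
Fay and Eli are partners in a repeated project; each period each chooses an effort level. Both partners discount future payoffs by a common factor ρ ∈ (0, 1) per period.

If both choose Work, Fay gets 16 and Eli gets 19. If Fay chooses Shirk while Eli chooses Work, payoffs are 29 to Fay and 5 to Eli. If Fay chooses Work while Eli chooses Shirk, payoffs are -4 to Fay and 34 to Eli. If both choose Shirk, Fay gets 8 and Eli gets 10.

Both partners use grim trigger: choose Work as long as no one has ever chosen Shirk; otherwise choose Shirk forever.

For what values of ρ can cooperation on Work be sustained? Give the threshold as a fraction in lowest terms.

5/8

Fay: cooperation gives 16 each period; deviation gives 29 once then 8 forever.
  16/(1−ρ) ≥ 29 + 8ρ/(1−ρ) ⇒ ρ ≥ 13/21.
Eli: cooperation gives 19 each period; deviation gives 34 once then 10 forever.
  ρ ≥ 15/24 = 5/8.
Both must hold, so the binding constraint is Eli's: ρ ≥ 5/8.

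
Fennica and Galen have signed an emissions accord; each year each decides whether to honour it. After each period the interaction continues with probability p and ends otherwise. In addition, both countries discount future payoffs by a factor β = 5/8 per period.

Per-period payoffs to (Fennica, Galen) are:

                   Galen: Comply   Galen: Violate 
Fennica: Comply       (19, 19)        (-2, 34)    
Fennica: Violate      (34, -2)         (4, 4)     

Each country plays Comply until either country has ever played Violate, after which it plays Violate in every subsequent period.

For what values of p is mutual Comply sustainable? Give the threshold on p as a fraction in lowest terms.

4/5

Expected continuation weight on next period's payoff is β·p = 5/8·p, which plays the role of the discount factor.
Cooperation requires 5/8·p ≥ (34−19)/(34−4) = 1/2, hence p ≥ 4/5.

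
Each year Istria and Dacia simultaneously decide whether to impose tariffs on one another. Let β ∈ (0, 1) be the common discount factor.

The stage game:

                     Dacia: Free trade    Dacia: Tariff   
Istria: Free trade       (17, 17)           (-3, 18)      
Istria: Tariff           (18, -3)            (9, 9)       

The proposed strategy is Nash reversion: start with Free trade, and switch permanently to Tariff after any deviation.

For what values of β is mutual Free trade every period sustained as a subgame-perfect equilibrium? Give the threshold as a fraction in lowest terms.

1/9

One-period gain from deviating is 18 − 17 = 1. The loss is 17 − 9 = 8 in every subsequent period, with present value 8·β/(1−β).
Deviation is unprofitable when 8·β/(1−β) ≥ 1, i.e. β/(1−β) ≥ 1/8.
Equivalently β ≥ 1/(1+8) = 1/9.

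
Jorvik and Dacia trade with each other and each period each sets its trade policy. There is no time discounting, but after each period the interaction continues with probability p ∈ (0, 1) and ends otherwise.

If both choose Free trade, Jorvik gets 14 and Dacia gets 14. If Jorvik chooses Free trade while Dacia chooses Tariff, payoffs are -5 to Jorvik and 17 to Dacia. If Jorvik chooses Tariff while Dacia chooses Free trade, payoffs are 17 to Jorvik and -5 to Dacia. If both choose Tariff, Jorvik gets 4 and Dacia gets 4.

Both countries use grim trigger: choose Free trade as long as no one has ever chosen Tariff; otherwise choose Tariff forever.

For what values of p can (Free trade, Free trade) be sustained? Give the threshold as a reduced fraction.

3/13

With no time discounting, the continuation probability p plays the role of the discount factor.
Grim-trigger IC: 14/(1−p) ≥ 17 + 4p/(1−p) ⇒ p ≥ (17−14)/(17−4) = 3/13.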